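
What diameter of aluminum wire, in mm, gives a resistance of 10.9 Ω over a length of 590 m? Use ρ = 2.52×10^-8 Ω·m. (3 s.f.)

1.32 mm

A = ρL/R = (2.52×10^-8)(590)/(10.9) = 1.364e-06 m²
d = 2√(A/π) = 1.318e-03 m = 1.32 mm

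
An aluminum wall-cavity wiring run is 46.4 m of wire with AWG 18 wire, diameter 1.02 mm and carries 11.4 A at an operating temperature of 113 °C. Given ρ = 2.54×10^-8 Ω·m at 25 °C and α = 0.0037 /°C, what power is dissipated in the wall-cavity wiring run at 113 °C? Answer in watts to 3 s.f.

A = π(1.02/2 mm)² = π(5.1000e-04 m)² = 8.171e-07 m²
R₍25₎ = ρL/A = (2.54×10^-8)(46.4)/(8.171e-07) = 1.442 Ω
R₍113₎ = R₍25₎(1 + αΔT) = 1.442 × (1 + 0.0037×88) = 1.912 Ω
P = I²R = (11.4)² × 1.912 = 248 W

248 W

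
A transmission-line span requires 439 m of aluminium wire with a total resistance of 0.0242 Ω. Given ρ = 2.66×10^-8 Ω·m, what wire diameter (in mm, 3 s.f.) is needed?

A = ρL/R = (2.66×10^-8)(439)/(0.0242) = 4.825e-04 m²
d = 2√(A/π) = 2.479e-02 m = 24.8 mm

24.8 mm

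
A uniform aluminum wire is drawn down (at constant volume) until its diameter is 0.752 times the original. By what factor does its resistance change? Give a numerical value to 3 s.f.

3.13

Volume constant ⇒ L' = L/r² with r = 0.752. R' = ρL'/A' = ρ(L/r²)/(πr²d₀²/4) = R/r⁴.
Factor = 3.13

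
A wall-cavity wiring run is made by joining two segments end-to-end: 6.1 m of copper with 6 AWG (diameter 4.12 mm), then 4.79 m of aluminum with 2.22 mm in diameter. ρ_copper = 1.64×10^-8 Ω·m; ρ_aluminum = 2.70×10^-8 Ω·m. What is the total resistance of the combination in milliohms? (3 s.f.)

Segment 1: A = π(4.12/2 mm)² = π(2.0600e-03 m)² = 1.333e-05 m²
R₁ = ρL/A = (1.64×10^-8)(6.1)/(1.333e-05) = 0.007504 Ω
Segment 2: A = π(d/2)² = π(1.1100e-03 m)² = 3.871e-06 m²
R₂ = (2.70×10^-8)(4.79)/(3.871e-06) = 0.03341 Ω
R = R₁ + R₂ = 40.9 mΩ

40.9 mΩ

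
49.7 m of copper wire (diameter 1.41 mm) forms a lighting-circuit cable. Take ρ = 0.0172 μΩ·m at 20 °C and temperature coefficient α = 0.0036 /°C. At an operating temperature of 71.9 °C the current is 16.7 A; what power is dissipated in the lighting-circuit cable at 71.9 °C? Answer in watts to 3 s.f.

ρ = 0.0172 μΩ·m = 1.72×10^-8 Ω·m
A = π(d/2)² = π(7.0500e-04 m)² = 1.561e-06 m²
R₍20₎ = ρL/A = (1.72×10^-8)(49.7)/(1.561e-06) = 0.5475 Ω
R₍71.9₎ = R₍20₎(1 + αΔT) = 0.5475 × (1 + 0.0036×51.9) = 0.6498 Ω
P = I²R = (16.7)² × 0.6498 = 181 W

181 W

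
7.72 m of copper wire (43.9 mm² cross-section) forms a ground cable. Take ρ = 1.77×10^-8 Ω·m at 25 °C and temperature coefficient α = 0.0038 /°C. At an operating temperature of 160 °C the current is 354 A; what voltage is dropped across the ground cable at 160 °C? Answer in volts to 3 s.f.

1.67 V

A = 43.9 mm² = 4.390e-05 m²
R₍25₎ = ρL/A = (1.77×10^-8)(7.72)/(4.390e-05) = 0.003113 Ω
R₍160₎ = R₍25₎(1 + αΔT) = 0.003113 × (1 + 0.0038×135) = 0.004709 Ω
V = IR = 354 × 0.004709 = 1.67 V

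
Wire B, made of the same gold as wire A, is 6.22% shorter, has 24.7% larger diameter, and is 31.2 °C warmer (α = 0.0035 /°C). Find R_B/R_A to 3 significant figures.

0.669

R ∝ ρL/d² with ρ ∝ (1+αΔT), so R_B/R_A = (1 − 6.22/100) × (1 + 24.7/100)⁻² × (1 + 0.0035×31.2)
= 0.9378 × 0.6431 × 1.109 = 0.669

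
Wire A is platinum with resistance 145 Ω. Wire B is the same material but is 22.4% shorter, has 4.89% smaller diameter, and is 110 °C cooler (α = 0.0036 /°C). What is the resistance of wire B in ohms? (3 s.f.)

R ∝ ρL/d² with ρ ∝ (1+αΔT), so R_B/R_A = (1 − 22.4/100) × (1 − 4.89/100)⁻² × (1 − 0.0036×110)
= 0.776 × 1.105 × 0.604 = 0.5181
R_B = 0.5181 × 145 = 75.1 Ω

75.1 Ω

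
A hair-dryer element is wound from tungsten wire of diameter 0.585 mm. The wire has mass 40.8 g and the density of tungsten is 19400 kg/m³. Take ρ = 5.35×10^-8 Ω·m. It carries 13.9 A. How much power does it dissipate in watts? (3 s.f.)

301 W

A = π(d/2)² = π(2.9250e-04 m)² = 2.6878e-07 m²
L = m/(density·A) = 0.0408/(19400×2.6878e-07) = 7.825 m
R = ρL/A = (5.35×10^-8)(7.825)/(2.6878e-07) = 1.557 Ω
P = I²R = (13.9)² × 1.557 = 301 W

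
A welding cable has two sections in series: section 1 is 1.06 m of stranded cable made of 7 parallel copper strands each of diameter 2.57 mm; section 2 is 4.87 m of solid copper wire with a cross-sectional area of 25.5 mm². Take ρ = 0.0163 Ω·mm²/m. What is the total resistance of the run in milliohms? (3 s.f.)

3.59 mΩ

ρ = 0.0163 Ω·mm²/m = 1.63×10^-8 Ω·m
Section 1: A_strand = π(1.2850e-03)² = 5.187e-06 m²; R₁ = ρL/(N·A_s) = (1.63×10^-8)(1.06)/(7×5.187e-06) = 4.758×10^-4 Ω
Section 2: A = 25.5 mm² = 2.550e-05 m²
R₂ = (1.63×10^-8)(4.87)/(2.550e-05) = 0.003113 Ω
R = R₁ + R₂ = 3.59 mΩ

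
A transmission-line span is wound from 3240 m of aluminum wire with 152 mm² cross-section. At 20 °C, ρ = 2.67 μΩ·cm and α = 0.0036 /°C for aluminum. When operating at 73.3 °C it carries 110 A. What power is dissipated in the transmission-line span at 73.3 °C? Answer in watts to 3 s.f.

8210 W

ρ = 2.67 μΩ·cm = 2.67×10^-8 Ω·m
A = 152 mm² = 1.520e-04 m²
R₍20₎ = ρL/A = (2.67×10^-8)(3240)/(1.520e-04) = 0.5691 Ω
R₍73.3₎ = R₍20₎(1 + αΔT) = 0.5691 × (1 + 0.0036×53.3) = 0.6783 Ω
P = I²R = (110)² × 0.6783 = 8210 W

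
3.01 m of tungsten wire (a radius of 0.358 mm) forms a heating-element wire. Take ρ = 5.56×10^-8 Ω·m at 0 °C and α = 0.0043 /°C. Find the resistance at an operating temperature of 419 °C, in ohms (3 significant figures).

1.16 Ω

A = πr² = π(3.5800e-04 m)² = 4.026e-07 m²
R₍0°C₎ = ρL/A = (5.56×10^-8)(3.01)/(4.026e-07) = 0.4156 Ω
R = R₀(1 + αΔT) = 0.4156(1 + 0.0043×419) = 1.16 Ω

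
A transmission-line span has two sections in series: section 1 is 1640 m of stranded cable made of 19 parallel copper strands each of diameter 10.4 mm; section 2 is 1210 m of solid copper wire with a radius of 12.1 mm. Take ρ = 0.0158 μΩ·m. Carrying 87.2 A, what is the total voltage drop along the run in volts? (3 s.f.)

5.02 V

ρ = 0.0158 μΩ·m = 1.58×10^-8 Ω·m
Section 1: A_strand = π(5.2000e-03)² = 8.495e-05 m²; R₁ = ρL/(N·A_s) = (1.58×10^-8)(1640)/(19×8.495e-05) = 0.01605 Ω
Section 2: A = πr² = π(1.2100e-02 m)² = 4.600e-04 m²
R₂ = (1.58×10^-8)(1210)/(4.600e-04) = 0.04156 Ω
R = R₁ + R₂ = 0.05762 Ω
V = IR = 87.2 × 0.05762 = 5.02 V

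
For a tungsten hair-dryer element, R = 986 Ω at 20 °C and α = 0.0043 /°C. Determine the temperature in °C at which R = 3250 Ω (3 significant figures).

R = R₀(1 + α(T − T₀)) ⇒ T = T₀ + (R/R₀ − 1)/α
T = 20 + (3250/986 − 1)/0.0043 = 20 + (2.296)/0.0043 = 554 °C

554 °C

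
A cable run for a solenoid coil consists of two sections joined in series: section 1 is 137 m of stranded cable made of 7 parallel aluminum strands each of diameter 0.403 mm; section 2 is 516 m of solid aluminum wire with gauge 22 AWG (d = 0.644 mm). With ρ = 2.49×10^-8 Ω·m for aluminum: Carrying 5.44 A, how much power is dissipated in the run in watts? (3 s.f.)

Section 1: A_strand = π(2.0150e-04)² = 1.276e-07 m²; R₁ = ρL/(N·A_s) = (2.49×10^-8)(137)/(7×1.276e-07) = 3.821 Ω
Section 2: A = π(0.644/2 mm)² = π(3.2200e-04 m)² = 3.257e-07 m²
R₂ = (2.49×10^-8)(516)/(3.257e-07) = 39.44 Ω
R = R₁ + R₂ = 43.27 Ω
P = I²R = (5.44)² × 43.27 = 1280 W

1280 W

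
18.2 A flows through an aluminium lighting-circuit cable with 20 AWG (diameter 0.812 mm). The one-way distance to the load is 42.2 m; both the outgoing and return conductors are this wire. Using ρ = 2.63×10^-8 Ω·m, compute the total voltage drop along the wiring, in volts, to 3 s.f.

78.0 V

A = π(0.812/2 mm)² = π(4.0600e-04 m)² = 5.178e-07 m²
Total conductor length (both ways) L = 2 × 42.2 = 84.4 m
R = ρL/A = (2.63×10^-8)(84.4)/(5.178e-07) = 4.286 Ω
V = IR = 18.2 × 4.286 = 78.0 V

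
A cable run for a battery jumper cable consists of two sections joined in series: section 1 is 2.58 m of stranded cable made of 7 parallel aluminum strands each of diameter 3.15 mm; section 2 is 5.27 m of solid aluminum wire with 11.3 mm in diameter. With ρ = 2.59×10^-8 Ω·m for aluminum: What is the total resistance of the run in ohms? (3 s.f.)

0.00259 Ω

Section 1: A_strand = π(1.5750e-03)² = 7.793e-06 m²; R₁ = ρL/(N·A_s) = (2.59×10^-8)(2.58)/(7×7.793e-06) = 0.001225 Ω
Section 2: A = π(d/2)² = π(5.6500e-03 m)² = 1.003e-04 m²
R₂ = (2.59×10^-8)(5.27)/(1.003e-04) = 0.001361 Ω
R = R₁ + R₂ = 0.00259 Ω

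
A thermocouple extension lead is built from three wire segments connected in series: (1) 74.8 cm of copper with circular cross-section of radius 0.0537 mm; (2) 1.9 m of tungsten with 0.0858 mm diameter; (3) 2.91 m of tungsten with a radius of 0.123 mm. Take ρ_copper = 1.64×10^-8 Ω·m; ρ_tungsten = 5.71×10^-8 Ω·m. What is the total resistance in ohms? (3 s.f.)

23.6 Ω

Seg 1: A = πr² = π(5.3700e-05 m)² = 9.059e-09 m²
R_1 = (1.64×10^-8)(0.748)/(9.059e-09) = 1.354 Ω
Seg 2: A = π(d/2)² = π(4.2900e-05 m)² = 5.782e-09 m²
R_2 = (5.71×10^-8)(1.9)/(5.782e-09) = 18.76 Ω
Seg 3: A = πr² = π(1.2300e-04 m)² = 4.753e-08 m²
R_3 = (5.71×10^-8)(2.91)/(4.753e-08) = 3.496 Ω
R_total = R_1 + R_2 + R_3 = 23.6 Ω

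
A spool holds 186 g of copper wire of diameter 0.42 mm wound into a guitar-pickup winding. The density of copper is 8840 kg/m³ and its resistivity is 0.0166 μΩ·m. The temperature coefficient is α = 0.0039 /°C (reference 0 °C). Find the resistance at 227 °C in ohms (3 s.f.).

ρ = 0.0166 μΩ·m = 1.66×10^-8 Ω·m
A = π(d/2)² = π(2.1000e-04 m)² = 1.3854e-07 m²
L = m/(density·A) = 0.186/(8840×1.3854e-07) = 151.9 m
R = ρL/A = (1.66×10^-8)(151.9)/(1.3854e-07) = 18.2 Ω
R(227 °C) = 18.2 × (1 + 0.0039×227) = 34.3 Ω

34.3 Ω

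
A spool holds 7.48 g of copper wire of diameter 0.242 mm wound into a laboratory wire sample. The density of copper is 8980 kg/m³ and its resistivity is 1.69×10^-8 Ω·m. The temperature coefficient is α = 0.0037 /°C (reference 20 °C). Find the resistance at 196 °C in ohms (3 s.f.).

A = π(d/2)² = π(1.2100e-04 m)² = 4.5996e-08 m²
L = m/(density·A) = 0.00748/(8980×4.5996e-08) = 18.11 m
R = ρL/A = (1.69×10^-8)(18.11)/(4.5996e-08) = 6.654 Ω
R(196 °C) = 6.654 × (1 + 0.0037×176) = 11.0 Ω

11.0 Ω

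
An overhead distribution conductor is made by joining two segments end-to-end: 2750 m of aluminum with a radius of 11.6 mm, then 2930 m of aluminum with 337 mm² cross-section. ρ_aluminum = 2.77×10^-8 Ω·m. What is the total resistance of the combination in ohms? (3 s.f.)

0.421 Ω

Segment 1: A = πr² = π(1.1600e-02 m)² = 4.227e-04 m²
R₁ = ρL/A = (2.77×10^-8)(2750)/(4.227e-04) = 0.1802 Ω
Segment 2: A = 337 mm² = 3.370e-04 m²
R₂ = (2.77×10^-8)(2930)/(3.370e-04) = 0.2408 Ω
R = R₁ + R₂ = 0.421 Ω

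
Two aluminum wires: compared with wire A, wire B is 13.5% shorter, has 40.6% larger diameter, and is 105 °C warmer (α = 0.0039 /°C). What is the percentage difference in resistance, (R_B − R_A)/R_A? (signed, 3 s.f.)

R ∝ ρL/d² with ρ ∝ (1+αΔT), so R_B/R_A = (1 − 13.5/100) × (1 + 40.6/100)⁻² × (1 + 0.0039×105)
= 0.865 × 0.5059 × 1.409 = 0.6168
(R_B − R_A)/R_A = 0.6168 − 1 = -38.3%

-38.3%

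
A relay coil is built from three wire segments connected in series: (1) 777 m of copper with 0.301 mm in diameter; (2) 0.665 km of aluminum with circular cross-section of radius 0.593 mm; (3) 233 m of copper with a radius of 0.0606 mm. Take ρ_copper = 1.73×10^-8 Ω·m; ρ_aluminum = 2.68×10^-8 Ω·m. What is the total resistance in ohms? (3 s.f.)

554 Ω

Seg 1: A = π(d/2)² = π(1.5050e-04 m)² = 7.116e-08 m²
R_1 = (1.73×10^-8)(777)/(7.116e-08) = 188.9 Ω
Seg 2: A = πr² = π(5.9300e-04 m)² = 1.105e-06 m²
R_2 = (2.68×10^-8)(665)/(1.105e-06) = 16.13 Ω
Seg 3: A = πr² = π(6.0600e-05 m)² = 1.154e-08 m²
R_3 = (1.73×10^-8)(233)/(1.154e-08) = 349.4 Ω
R_total = R_1 + R_2 + R_3 = 554 Ω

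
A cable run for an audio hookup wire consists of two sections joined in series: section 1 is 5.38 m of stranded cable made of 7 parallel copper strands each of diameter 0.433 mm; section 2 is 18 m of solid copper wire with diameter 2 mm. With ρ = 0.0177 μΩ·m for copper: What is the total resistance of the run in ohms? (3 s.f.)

ρ = 0.0177 μΩ·m = 1.77×10^-8 Ω·m
Section 1: A_strand = π(2.1650e-04)² = 1.473e-07 m²; R₁ = ρL/(N·A_s) = (1.77×10^-8)(5.38)/(7×1.473e-07) = 0.09238 Ω
Section 2: A = π(d/2)² = π(1.0000e-03 m)² = 3.142e-06 m²
R₂ = (1.77×10^-8)(18)/(3.142e-06) = 0.1014 Ω
R = R₁ + R₂ = 0.194 Ω

0.194 Ω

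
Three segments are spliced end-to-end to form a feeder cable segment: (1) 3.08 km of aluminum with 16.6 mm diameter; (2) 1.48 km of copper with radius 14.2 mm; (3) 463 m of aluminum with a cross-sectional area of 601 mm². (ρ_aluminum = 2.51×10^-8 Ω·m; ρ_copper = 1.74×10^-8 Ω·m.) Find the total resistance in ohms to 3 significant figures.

0.417 Ω

Seg 1: A = π(d/2)² = π(8.3000e-03 m)² = 2.164e-04 m²
R_1 = (2.51×10^-8)(3080)/(2.164e-04) = 0.3572 Ω
Seg 2: A = πr² = π(1.4200e-02 m)² = 6.335e-04 m²
R_2 = (1.74×10^-8)(1480)/(6.335e-04) = 0.04065 Ω
Seg 3: A = 601 mm² = 6.010e-04 m²
R_3 = (2.51×10^-8)(463)/(6.010e-04) = 0.01934 Ω
R_total = R_1 + R_2 + R_3 = 0.417 Ω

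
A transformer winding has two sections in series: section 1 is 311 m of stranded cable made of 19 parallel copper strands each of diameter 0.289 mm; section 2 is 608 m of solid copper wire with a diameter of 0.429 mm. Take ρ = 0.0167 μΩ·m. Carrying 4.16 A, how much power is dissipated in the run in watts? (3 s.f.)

1290 W

ρ = 0.0167 μΩ·m = 1.67×10^-8 Ω·m
Section 1: A_strand = π(1.4450e-04)² = 6.560e-08 m²; R₁ = ρL/(N·A_s) = (1.67×10^-8)(311)/(19×6.560e-08) = 4.167 Ω
Section 2: A = π(d/2)² = π(2.1450e-04 m)² = 1.445e-07 m²
R₂ = (1.67×10^-8)(608)/(1.445e-07) = 70.25 Ω
R = R₁ + R₂ = 74.41 Ω
P = I²R = (4.16)² × 74.41 = 1290 W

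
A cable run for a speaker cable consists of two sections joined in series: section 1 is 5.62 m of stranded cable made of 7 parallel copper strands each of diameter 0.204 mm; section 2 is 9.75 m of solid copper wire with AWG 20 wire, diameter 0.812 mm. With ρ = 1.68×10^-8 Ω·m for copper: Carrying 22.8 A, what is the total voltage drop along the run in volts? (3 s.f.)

Section 1: A_strand = π(1.0200e-04)² = 3.269e-08 m²; R₁ = ρL/(N·A_s) = (1.68×10^-8)(5.62)/(7×3.269e-08) = 0.4127 Ω
Section 2: A = π(0.812/2 mm)² = π(4.0600e-04 m)² = 5.178e-07 m²
R₂ = (1.68×10^-8)(9.75)/(5.178e-07) = 0.3163 Ω
R = R₁ + R₂ = 0.729 Ω
V = IR = 22.8 × 0.729 = 16.6 V

16.6 V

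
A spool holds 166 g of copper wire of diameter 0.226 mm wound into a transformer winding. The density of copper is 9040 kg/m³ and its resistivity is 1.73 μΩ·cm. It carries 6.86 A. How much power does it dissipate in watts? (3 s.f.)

9290 W

ρ = 1.73 μΩ·cm = 1.73×10^-8 Ω·m
A = π(d/2)² = π(1.1300e-04 m)² = 4.0115e-08 m²
L = m/(density·A) = 0.166/(9040×4.0115e-08) = 457.8 m
R = ρL/A = (1.73×10^-8)(457.8)/(4.0115e-08) = 197.4 Ω
P = I²R = (6.86)² × 197.4 = 9290 W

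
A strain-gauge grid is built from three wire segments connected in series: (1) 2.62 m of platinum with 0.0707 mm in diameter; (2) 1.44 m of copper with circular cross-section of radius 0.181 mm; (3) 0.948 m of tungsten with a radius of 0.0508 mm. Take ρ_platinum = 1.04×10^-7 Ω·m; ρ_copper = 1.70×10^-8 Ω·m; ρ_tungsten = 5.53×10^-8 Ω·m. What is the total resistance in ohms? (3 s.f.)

Seg 1: A = π(d/2)² = π(3.5350e-05 m)² = 3.926e-09 m²
R_1 = (1.04×10^-7)(2.62)/(3.926e-09) = 69.41 Ω
Seg 2: A = πr² = π(1.8100e-04 m)² = 1.029e-07 m²
R_2 = (1.70×10^-8)(1.44)/(1.029e-07) = 0.2379 Ω
Seg 3: A = πr² = π(5.0800e-05 m)² = 8.107e-09 m²
R_3 = (5.53×10^-8)(0.948)/(8.107e-09) = 6.466 Ω
R_total = R_1 + R_2 + R_3 = 76.1 Ω

76.1 Ω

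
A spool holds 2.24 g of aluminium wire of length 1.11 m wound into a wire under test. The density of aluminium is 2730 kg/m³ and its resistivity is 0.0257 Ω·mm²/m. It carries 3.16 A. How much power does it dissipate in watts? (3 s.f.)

0.385 W

ρ = 0.0257 Ω·mm²/m = 2.57×10^-8 Ω·m
A = m/(density·L) = 0.00224/(2730×1.11) = 7.3920e-07 m²
R = ρL/A = (2.57×10^-8)(1.11)/(7.3920e-07) = 0.03859 Ω
P = I²R = (3.16)² × 0.03859 = 0.385 W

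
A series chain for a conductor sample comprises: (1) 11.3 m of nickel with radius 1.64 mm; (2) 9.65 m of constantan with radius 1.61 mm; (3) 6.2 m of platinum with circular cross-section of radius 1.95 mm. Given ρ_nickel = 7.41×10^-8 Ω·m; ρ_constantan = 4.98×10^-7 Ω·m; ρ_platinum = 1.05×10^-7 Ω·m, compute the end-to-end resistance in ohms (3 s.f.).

Seg 1: A = πr² = π(1.6400e-03 m)² = 8.450e-06 m²
R_1 = (7.41×10^-8)(11.3)/(8.450e-06) = 0.0991 Ω
Seg 2: A = πr² = π(1.6100e-03 m)² = 8.143e-06 m²
R_2 = (4.98×10^-7)(9.65)/(8.143e-06) = 0.5901 Ω
Seg 3: A = πr² = π(1.9500e-03 m)² = 1.195e-05 m²
R_3 = (1.05×10^-7)(6.2)/(1.195e-05) = 0.0545 Ω
R_total = R_1 + R_2 + R_3 = 0.744 Ω

0.744 Ω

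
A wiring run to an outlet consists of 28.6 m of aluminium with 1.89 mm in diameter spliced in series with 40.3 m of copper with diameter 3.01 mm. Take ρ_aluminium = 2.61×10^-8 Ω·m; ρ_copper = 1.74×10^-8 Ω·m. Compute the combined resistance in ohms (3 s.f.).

Segment 1: A = π(d/2)² = π(9.4500e-04 m)² = 2.806e-06 m²
R₁ = ρL/A = (2.61×10^-8)(28.6)/(2.806e-06) = 0.2661 Ω
Segment 2: A = π(d/2)² = π(1.5050e-03 m)² = 7.116e-06 m²
R₂ = (1.74×10^-8)(40.3)/(7.116e-06) = 0.09854 Ω
R = R₁ + R₂ = 0.365 Ω

0.365 Ω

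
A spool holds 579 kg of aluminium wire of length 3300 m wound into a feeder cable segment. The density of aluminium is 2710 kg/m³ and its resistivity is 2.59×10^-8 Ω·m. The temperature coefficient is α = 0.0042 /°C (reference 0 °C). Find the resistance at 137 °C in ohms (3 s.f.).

2.08 Ω

A = m/(density·L) = 579/(2710×3300) = 6.4743e-05 m²
R = ρL/A = (2.59×10^-8)(3300)/(6.4743e-05) = 1.32 Ω
R(137 °C) = 1.32 × (1 + 0.0042×137) = 2.08 Ω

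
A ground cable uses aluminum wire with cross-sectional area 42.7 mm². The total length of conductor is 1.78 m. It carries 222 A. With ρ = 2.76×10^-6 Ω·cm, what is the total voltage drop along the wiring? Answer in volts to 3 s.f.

ρ = 2.76×10^-6 Ω·cm = 2.76×10^-8 Ω·m
A = 42.7 mm² = 4.270e-05 m²
R = ρL/A = (2.76×10^-8)(1.78)/(4.270e-05) = 0.001151 Ω
V = IR = 222 × 0.001151 = 0.255 V

0.255 V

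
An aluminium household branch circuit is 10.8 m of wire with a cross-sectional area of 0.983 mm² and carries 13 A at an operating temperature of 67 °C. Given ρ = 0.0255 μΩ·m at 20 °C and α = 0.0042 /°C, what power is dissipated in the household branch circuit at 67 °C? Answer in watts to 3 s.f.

56.7 W

ρ = 0.0255 μΩ·m = 2.55×10^-8 Ω·m
A = 0.983 mm² = 9.830e-07 m²
R₍20₎ = ρL/A = (2.55×10^-8)(10.8)/(9.830e-07) = 0.2802 Ω
R₍67₎ = R₍20₎(1 + αΔT) = 0.2802 × (1 + 0.0042×47) = 0.3355 Ω
P = I²R = (13)² × 0.3355 = 56.7 W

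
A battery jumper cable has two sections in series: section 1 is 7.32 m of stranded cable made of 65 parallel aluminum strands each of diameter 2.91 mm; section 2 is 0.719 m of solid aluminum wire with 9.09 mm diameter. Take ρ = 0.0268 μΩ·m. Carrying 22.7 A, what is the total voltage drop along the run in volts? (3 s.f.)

0.0170 V

ρ = 0.0268 μΩ·m = 2.68×10^-8 Ω·m
Section 1: A_strand = π(1.4550e-03)² = 6.651e-06 m²; R₁ = ρL/(N·A_s) = (2.68×10^-8)(7.32)/(65×6.651e-06) = 4.538×10^-4 Ω
Section 2: A = π(d/2)² = π(4.5450e-03 m)² = 6.490e-05 m²
R₂ = (2.68×10^-8)(0.719)/(6.490e-05) = 2.969×10^-4 Ω
R = R₁ + R₂ = 7.507×10^-4 Ω
V = IR = 22.7 × 7.507×10^-4 = 0.0170 V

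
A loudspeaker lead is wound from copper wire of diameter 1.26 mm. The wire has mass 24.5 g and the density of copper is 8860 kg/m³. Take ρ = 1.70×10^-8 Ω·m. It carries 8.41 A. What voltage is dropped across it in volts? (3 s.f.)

A = π(d/2)² = π(6.3000e-04 m)² = 1.2469e-06 m²
L = m/(density·A) = 0.0245/(8860×1.2469e-06) = 2.218 m
R = ρL/A = (1.70×10^-8)(2.218)/(1.2469e-06) = 0.03024 Ω
V = IR = 8.41 × 0.03024 = 0.254 V

0.254 V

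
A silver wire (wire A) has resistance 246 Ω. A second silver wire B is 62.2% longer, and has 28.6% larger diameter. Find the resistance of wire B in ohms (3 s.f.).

R ∝ L/d², so R_B/R_A = (1 + 62.2/100) × (1 + 28.6/100)⁻²
= 1.622 × 0.6047 = 0.9808
R_B = 0.9808 × 246 = 241 Ω

241 Ω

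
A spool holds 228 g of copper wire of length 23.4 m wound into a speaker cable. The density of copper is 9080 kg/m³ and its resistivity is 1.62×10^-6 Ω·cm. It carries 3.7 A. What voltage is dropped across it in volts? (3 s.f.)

ρ = 1.62×10^-6 Ω·cm = 1.62×10^-8 Ω·m
A = m/(density·L) = 0.228/(9080×23.4) = 1.0731e-06 m²
R = ρL/A = (1.62×10^-8)(23.4)/(1.0731e-06) = 0.3533 Ω
V = IR = 3.7 × 0.3533 = 1.31 V

1.31 V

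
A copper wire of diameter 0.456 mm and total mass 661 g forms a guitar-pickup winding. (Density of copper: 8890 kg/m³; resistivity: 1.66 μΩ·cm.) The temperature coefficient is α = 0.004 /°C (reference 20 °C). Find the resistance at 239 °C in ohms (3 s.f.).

86.8 Ω

ρ = 1.66 μΩ·cm = 1.66×10^-8 Ω·m
A = π(d/2)² = π(2.2800e-04 m)² = 1.6331e-07 m²
L = m/(density·A) = 0.661/(8890×1.6331e-07) = 455.3 m
R = ρL/A = (1.66×10^-8)(455.3)/(1.6331e-07) = 46.28 Ω
R(239 °C) = 46.28 × (1 + 0.004×219) = 86.8 Ω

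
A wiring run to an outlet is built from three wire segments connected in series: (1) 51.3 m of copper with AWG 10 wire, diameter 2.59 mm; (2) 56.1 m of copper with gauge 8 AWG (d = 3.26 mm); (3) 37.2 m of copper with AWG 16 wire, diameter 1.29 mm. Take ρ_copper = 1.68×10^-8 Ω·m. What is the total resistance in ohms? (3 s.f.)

0.755 Ω

Seg 1: A = π(2.59/2 mm)² = π(1.2950e-03 m)² = 5.269e-06 m²
R_1 = (1.68×10^-8)(51.3)/(5.269e-06) = 0.1636 Ω
Seg 2: A = π(3.26/2 mm)² = π(1.6300e-03 m)² = 8.347e-06 m²
R_2 = (1.68×10^-8)(56.1)/(8.347e-06) = 0.1129 Ω
Seg 3: A = π(1.29/2 mm)² = π(6.4500e-04 m)² = 1.307e-06 m²
R_3 = (1.68×10^-8)(37.2)/(1.307e-06) = 0.4782 Ω
R_total = R_1 + R_2 + R_3 = 0.755 Ω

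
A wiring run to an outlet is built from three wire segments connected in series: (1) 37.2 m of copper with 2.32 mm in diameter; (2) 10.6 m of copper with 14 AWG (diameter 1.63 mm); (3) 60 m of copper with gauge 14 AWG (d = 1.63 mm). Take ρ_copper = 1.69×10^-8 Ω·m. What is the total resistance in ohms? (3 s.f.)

Seg 1: A = π(d/2)² = π(1.1600e-03 m)² = 4.227e-06 m²
R_1 = (1.69×10^-8)(37.2)/(4.227e-06) = 0.1487 Ω
Seg 2: A = π(1.63/2 mm)² = π(8.1500e-04 m)² = 2.087e-06 m²
R_2 = (1.69×10^-8)(10.6)/(2.087e-06) = 0.08585 Ω
Seg 3: A = π(1.63/2 mm)² = π(8.1500e-04 m)² = 2.087e-06 m²
R_3 = (1.69×10^-8)(60)/(2.087e-06) = 0.4859 Ω
R_total = R_1 + R_2 + R_3 = 0.720 Ω

0.720 Ω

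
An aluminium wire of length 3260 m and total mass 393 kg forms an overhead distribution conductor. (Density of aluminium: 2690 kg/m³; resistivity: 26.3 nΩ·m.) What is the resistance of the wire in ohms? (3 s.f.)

1.91 Ω

ρ = 26.3 nΩ·m = 2.63×10^-8 Ω·m
A = m/(density·L) = 393/(2690×3260) = 4.4815e-05 m²
R = ρL/A = (2.63×10^-8)(3260)/(4.4815e-05) = 1.91 Ω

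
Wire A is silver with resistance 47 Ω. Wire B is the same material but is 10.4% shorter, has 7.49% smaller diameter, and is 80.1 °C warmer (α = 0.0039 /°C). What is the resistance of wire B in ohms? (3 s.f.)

64.6 Ω

R ∝ ρL/d² with ρ ∝ (1+αΔT), so R_B/R_A = (1 − 10.4/100) × (1 − 7.49/100)⁻² × (1 + 0.0039×80.1)
= 0.896 × 1.169 × 1.312 = 1.374
R_B = 1.374 × 47 = 64.6 Ω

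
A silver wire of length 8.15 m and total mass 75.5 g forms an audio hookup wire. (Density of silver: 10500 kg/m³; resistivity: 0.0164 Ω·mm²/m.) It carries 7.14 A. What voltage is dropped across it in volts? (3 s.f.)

ρ = 0.0164 Ω·mm²/m = 1.64×10^-8 Ω·m
A = m/(density·L) = 0.0755/(10500×8.15) = 8.8227e-07 m²
R = ρL/A = (1.64×10^-8)(8.15)/(8.8227e-07) = 0.1515 Ω
V = IR = 7.14 × 0.1515 = 1.08 V

1.08 V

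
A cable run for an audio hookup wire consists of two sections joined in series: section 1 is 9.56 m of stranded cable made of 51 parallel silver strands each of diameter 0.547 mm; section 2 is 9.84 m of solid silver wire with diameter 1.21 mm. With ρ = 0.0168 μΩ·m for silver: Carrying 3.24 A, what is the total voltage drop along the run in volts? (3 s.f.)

ρ = 0.0168 μΩ·m = 1.68×10^-8 Ω·m
Section 1: A_strand = π(2.7350e-04)² = 2.350e-07 m²; R₁ = ρL/(N·A_s) = (1.68×10^-8)(9.56)/(51×2.350e-07) = 0.0134 Ω
Section 2: A = π(d/2)² = π(6.0500e-04 m)² = 1.150e-06 m²
R₂ = (1.68×10^-8)(9.84)/(1.150e-06) = 0.1438 Ω
R = R₁ + R₂ = 0.1572 Ω
V = IR = 3.24 × 0.1572 = 0.509 V

0.509 V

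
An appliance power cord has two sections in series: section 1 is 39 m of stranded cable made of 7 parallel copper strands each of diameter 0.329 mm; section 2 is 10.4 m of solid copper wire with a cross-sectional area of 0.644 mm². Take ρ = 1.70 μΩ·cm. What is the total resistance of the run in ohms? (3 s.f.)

1.39 Ω

ρ = 1.70 μΩ·cm = 1.70×10^-8 Ω·m
Section 1: A_strand = π(1.6450e-04)² = 8.501e-08 m²; R₁ = ρL/(N·A_s) = (1.70×10^-8)(39)/(7×8.501e-08) = 1.114 Ω
Section 2: A = 0.644 mm² = 6.440e-07 m²
R₂ = (1.70×10^-8)(10.4)/(6.440e-07) = 0.2745 Ω
R = R₁ + R₂ = 1.39 Ω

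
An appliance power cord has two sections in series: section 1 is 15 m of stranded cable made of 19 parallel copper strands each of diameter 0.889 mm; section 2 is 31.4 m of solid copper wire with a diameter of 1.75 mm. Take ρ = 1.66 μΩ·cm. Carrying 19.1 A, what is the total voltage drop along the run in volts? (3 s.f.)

ρ = 1.66 μΩ·cm = 1.66×10^-8 Ω·m
Section 1: A_strand = π(4.4450e-04)² = 6.207e-07 m²; R₁ = ρL/(N·A_s) = (1.66×10^-8)(15)/(19×6.207e-07) = 0.02111 Ω
Section 2: A = π(d/2)² = π(8.7500e-04 m)² = 2.405e-06 m²
R₂ = (1.66×10^-8)(31.4)/(2.405e-06) = 0.2167 Ω
R = R₁ + R₂ = 0.2378 Ω
V = IR = 19.1 × 0.2378 = 4.54 V

4.54 V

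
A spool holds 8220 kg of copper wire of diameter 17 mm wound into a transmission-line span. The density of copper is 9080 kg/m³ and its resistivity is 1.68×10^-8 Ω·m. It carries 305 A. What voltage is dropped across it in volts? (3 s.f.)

90.0 V

A = π(d/2)² = π(8.5000e-03 m)² = 2.2698e-04 m²
L = m/(density·A) = 8220/(9080×2.2698e-04) = 3988 m
R = ρL/A = (1.68×10^-8)(3988)/(2.2698e-04) = 0.2952 Ω
V = IR = 305 × 0.2952 = 90.0 V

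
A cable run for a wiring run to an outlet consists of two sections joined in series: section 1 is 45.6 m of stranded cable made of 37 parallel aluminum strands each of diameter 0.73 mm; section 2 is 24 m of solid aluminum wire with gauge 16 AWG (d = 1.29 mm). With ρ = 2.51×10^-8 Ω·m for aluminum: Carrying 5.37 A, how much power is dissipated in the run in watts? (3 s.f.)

Section 1: A_strand = π(3.6500e-04)² = 4.185e-07 m²; R₁ = ρL/(N·A_s) = (2.51×10^-8)(45.6)/(37×4.185e-07) = 0.07391 Ω
Section 2: A = π(1.29/2 mm)² = π(6.4500e-04 m)² = 1.307e-06 m²
R₂ = (2.51×10^-8)(24)/(1.307e-06) = 0.4609 Ω
R = R₁ + R₂ = 0.5348 Ω
P = I²R = (5.37)² × 0.5348 = 15.4 W

15.4 W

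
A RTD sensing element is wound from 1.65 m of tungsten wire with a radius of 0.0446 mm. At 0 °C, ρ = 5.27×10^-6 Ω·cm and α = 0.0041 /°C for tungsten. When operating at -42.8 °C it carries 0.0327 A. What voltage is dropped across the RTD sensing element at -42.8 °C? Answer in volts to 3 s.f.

0.375 V

ρ = 5.27×10^-6 Ω·cm = 5.27×10^-8 Ω·m
A = πr² = π(4.4600e-05 m)² = 6.249e-09 m²
R₍0₎ = ρL/A = (5.27×10^-8)(1.65)/(6.249e-09) = 13.91 Ω
R₍-42.8₎ = R₍0₎(1 + αΔT) = 13.91 × (1 + 0.0041×-42.8) = 11.47 Ω
V = IR = 0.0327 × 11.47 = 0.375 V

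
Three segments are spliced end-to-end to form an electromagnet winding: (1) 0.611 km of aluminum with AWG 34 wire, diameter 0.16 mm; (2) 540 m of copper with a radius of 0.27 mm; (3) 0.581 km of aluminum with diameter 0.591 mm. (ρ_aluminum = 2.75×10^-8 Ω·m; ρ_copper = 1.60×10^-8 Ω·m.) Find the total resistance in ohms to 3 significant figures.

Seg 1: A = π(0.16/2 mm)² = π(8.0000e-05 m)² = 2.011e-08 m²
R_1 = (2.75×10^-8)(611)/(2.011e-08) = 835.7 Ω
Seg 2: A = πr² = π(2.7000e-04 m)² = 2.290e-07 m²
R_2 = (1.60×10^-8)(540)/(2.290e-07) = 37.73 Ω
Seg 3: A = π(d/2)² = π(2.9550e-04 m)² = 2.743e-07 m²
R_3 = (2.75×10^-8)(581)/(2.743e-07) = 58.24 Ω
R_total = R_1 + R_2 + R_3 = 932 Ω

932 Ω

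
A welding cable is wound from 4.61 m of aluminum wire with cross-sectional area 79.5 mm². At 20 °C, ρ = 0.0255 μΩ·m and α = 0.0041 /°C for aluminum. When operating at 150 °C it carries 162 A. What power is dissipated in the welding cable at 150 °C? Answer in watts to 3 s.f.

59.5 W

ρ = 0.0255 μΩ·m = 2.55×10^-8 Ω·m
A = 79.5 mm² = 7.950e-05 m²
R₍20₎ = ρL/A = (2.55×10^-8)(4.61)/(7.950e-05) = 0.001479 Ω
R₍150₎ = R₍20₎(1 + αΔT) = 0.001479 × (1 + 0.0041×130) = 0.002267 Ω
P = I²R = (162)² × 0.002267 = 59.5 W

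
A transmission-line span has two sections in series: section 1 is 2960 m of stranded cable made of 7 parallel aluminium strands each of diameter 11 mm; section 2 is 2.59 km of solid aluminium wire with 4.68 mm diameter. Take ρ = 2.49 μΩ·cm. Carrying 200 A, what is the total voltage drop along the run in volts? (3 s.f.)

ρ = 2.49 μΩ·cm = 2.49×10^-8 Ω·m
Section 1: A_strand = π(5.5000e-03)² = 9.503e-05 m²; R₁ = ρL/(N·A_s) = (2.49×10^-8)(2960)/(7×9.503e-05) = 0.1108 Ω
Section 2: A = π(d/2)² = π(2.3400e-03 m)² = 1.720e-05 m²
R₂ = (2.49×10^-8)(2590)/(1.720e-05) = 3.749 Ω
R = R₁ + R₂ = 3.86 Ω
V = IR = 200 × 3.86 = 772 V

772 V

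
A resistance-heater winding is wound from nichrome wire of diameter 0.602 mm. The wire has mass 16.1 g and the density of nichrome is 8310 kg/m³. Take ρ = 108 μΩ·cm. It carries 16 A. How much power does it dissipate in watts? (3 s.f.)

ρ = 108 μΩ·cm = 1.08×10^-6 Ω·m
A = π(d/2)² = π(3.0100e-04 m)² = 2.8463e-07 m²
L = m/(density·A) = 0.0161/(8310×2.8463e-07) = 6.807 m
R = ρL/A = (1.08×10^-6)(6.807)/(2.8463e-07) = 25.83 Ω
P = I²R = (16)² × 25.83 = 6610 W

6610 W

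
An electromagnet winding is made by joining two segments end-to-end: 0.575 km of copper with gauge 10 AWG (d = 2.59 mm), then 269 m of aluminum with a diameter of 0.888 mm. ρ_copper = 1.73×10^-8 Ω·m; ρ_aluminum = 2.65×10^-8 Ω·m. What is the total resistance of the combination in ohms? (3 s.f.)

Segment 1: A = π(2.59/2 mm)² = π(1.2950e-03 m)² = 5.269e-06 m²
R₁ = ρL/A = (1.73×10^-8)(575)/(5.269e-06) = 1.888 Ω
Segment 2: A = π(d/2)² = π(4.4400e-04 m)² = 6.193e-07 m²
R₂ = (2.65×10^-8)(269)/(6.193e-07) = 11.51 Ω
R = R₁ + R₂ = 13.4 Ω

13.4 Ω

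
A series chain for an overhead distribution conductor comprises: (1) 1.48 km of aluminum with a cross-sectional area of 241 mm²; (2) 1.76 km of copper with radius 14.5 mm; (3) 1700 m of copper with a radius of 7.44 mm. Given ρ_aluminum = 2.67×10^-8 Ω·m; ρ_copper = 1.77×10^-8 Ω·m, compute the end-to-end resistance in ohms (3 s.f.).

Seg 1: A = 241 mm² = 2.410e-04 m²
R_1 = (2.67×10^-8)(1480)/(2.410e-04) = 0.164 Ω
Seg 2: A = πr² = π(1.4500e-02 m)² = 6.605e-04 m²
R_2 = (1.77×10^-8)(1760)/(6.605e-04) = 0.04716 Ω
Seg 3: A = πr² = π(7.4400e-03 m)² = 1.739e-04 m²
R_3 = (1.77×10^-8)(1700)/(1.739e-04) = 0.173 Ω
R_total = R_1 + R_2 + R_3 = 0.384 Ω

0.384 Ω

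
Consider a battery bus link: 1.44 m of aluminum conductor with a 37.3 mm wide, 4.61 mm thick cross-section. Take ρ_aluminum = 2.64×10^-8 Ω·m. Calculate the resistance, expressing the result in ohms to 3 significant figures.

A = 37.3 × 4.61 mm² = 172 mm² = 1.720e-04 m²
R = ρL/A = (2.64×10^-8)(1.44 m)/(1.720e-04 m²) = 2.21×10^-4 Ω

2.21×10^-4 Ω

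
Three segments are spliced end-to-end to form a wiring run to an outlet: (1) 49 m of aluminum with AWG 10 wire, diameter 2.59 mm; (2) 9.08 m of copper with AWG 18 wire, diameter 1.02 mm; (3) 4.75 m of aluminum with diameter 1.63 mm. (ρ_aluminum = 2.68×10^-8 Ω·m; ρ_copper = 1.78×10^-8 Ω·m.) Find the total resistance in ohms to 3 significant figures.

Seg 1: A = π(2.59/2 mm)² = π(1.2950e-03 m)² = 5.269e-06 m²
R_1 = (2.68×10^-8)(49)/(5.269e-06) = 0.2493 Ω
Seg 2: A = π(1.02/2 mm)² = π(5.1000e-04 m)² = 8.171e-07 m²
R_2 = (1.78×10^-8)(9.08)/(8.171e-07) = 0.1978 Ω
Seg 3: A = π(d/2)² = π(8.1500e-04 m)² = 2.087e-06 m²
R_3 = (2.68×10^-8)(4.75)/(2.087e-06) = 0.061 Ω
R_total = R_1 + R_2 + R_3 = 0.508 Ω

0.508 Ω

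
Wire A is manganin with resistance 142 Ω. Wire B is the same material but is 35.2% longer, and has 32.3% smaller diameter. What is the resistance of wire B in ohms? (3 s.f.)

419 Ω

R ∝ L/d², so R_B/R_A = (1 + 35.2/100) × (1 − 32.3/100)⁻²
= 1.352 × 2.182 = 2.95
R_B = 2.95 × 142 = 419 Ω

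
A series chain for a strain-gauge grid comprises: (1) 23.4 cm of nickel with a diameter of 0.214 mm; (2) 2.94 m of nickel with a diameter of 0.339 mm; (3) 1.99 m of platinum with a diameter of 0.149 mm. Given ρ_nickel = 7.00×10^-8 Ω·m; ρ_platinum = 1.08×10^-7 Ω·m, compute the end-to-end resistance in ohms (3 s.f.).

15.1 Ω

Seg 1: A = π(d/2)² = π(1.0700e-04 m)² = 3.597e-08 m²
R_1 = (7.00×10^-8)(0.234)/(3.597e-08) = 0.4554 Ω
Seg 2: A = π(d/2)² = π(1.6950e-04 m)² = 9.026e-08 m²
R_2 = (7.00×10^-8)(2.94)/(9.026e-08) = 2.28 Ω
Seg 3: A = π(d/2)² = π(7.4500e-05 m)² = 1.744e-08 m²
R_3 = (1.08×10^-7)(1.99)/(1.744e-08) = 12.33 Ω
R_total = R_1 + R_2 + R_3 = 15.1 Ω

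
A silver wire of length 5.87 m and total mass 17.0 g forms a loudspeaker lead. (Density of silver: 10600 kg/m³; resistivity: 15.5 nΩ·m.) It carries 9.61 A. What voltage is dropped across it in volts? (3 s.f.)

ρ = 15.5 nΩ·m = 1.55×10^-8 Ω·m
A = m/(density·L) = 0.017/(10600×5.87) = 2.7322e-07 m²
R = ρL/A = (1.55×10^-8)(5.87)/(2.7322e-07) = 0.333 Ω
V = IR = 9.61 × 0.333 = 3.20 V

3.20 V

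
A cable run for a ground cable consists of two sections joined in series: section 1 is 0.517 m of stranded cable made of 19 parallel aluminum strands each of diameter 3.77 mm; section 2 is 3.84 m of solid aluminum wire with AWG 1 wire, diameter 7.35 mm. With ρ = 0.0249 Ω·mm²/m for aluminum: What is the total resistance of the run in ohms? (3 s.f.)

ρ = 0.0249 Ω·mm²/m = 2.49×10^-8 Ω·m
Section 1: A_strand = π(1.8850e-03)² = 1.116e-05 m²; R₁ = ρL/(N·A_s) = (2.49×10^-8)(0.517)/(19×1.116e-05) = 6.070×10^-5 Ω
Section 2: A = π(7.35/2 mm)² = π(3.6750e-03 m)² = 4.243e-05 m²
R₂ = (2.49×10^-8)(3.84)/(4.243e-05) = 0.002254 Ω
R = R₁ + R₂ = 0.00231 Ω

0.00231 Ω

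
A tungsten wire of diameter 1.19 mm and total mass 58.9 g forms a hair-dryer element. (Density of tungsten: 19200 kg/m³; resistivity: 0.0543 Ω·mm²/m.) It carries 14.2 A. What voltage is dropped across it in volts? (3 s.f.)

ρ = 0.0543 Ω·mm²/m = 5.43×10^-8 Ω·m
A = π(d/2)² = π(5.9500e-04 m)² = 1.1122e-06 m²
L = m/(density·A) = 0.0589/(19200×1.1122e-06) = 2.758 m
R = ρL/A = (5.43×10^-8)(2.758)/(1.1122e-06) = 0.1347 Ω
V = IR = 14.2 × 0.1347 = 1.91 V

1.91 V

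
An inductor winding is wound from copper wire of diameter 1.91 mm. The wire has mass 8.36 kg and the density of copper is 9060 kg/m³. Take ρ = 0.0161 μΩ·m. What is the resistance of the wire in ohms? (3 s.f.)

1.81 Ω

ρ = 0.0161 μΩ·m = 1.61×10^-8 Ω·m
A = π(d/2)² = π(9.5500e-04 m)² = 2.8652e-06 m²
L = m/(density·A) = 8.36/(9060×2.8652e-06) = 322 m
R = ρL/A = (1.61×10^-8)(322)/(2.8652e-06) = 1.81 Ω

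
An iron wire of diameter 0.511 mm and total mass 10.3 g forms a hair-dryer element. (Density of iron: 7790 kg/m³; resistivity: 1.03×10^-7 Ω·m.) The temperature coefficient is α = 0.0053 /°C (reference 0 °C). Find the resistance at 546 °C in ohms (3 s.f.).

A = π(d/2)² = π(2.5550e-04 m)² = 2.0508e-07 m²
L = m/(density·A) = 0.0103/(7790×2.0508e-07) = 6.447 m
R = ρL/A = (1.03×10^-7)(6.447)/(2.0508e-07) = 3.238 Ω
R(546 °C) = 3.238 × (1 + 0.0053×546) = 12.6 Ω

12.6 Ω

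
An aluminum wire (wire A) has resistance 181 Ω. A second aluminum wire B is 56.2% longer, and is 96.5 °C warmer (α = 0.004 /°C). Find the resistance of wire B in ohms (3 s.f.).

R ∝ ρL/d² with ρ ∝ (1+αΔT), so R_B/R_A = (1 + 56.2/100) × (1 + 0.004×96.5)
= 1.562 × 1.386 = 2.165
R_B = 2.165 × 181 = 392 Ω

392 Ω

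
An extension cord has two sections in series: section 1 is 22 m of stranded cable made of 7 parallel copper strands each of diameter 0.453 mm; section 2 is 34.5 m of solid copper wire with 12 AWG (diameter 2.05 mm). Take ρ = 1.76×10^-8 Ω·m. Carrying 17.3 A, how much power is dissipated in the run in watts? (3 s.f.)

158 W

Section 1: A_strand = π(2.2650e-04)² = 1.612e-07 m²; R₁ = ρL/(N·A_s) = (1.76×10^-8)(22)/(7×1.612e-07) = 0.3432 Ω
Section 2: A = π(2.05/2 mm)² = π(1.0250e-03 m)² = 3.301e-06 m²
R₂ = (1.76×10^-8)(34.5)/(3.301e-06) = 0.184 Ω
R = R₁ + R₂ = 0.5272 Ω
P = I²R = (17.3)² × 0.5272 = 158 W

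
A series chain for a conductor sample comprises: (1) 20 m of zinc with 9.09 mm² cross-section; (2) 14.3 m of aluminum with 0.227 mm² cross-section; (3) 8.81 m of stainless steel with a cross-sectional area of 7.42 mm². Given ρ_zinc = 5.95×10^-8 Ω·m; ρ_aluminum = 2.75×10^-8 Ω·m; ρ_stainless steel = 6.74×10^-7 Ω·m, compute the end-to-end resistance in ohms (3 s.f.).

Seg 1: A = 9.09 mm² = 9.090e-06 m²
R_1 = (5.95×10^-8)(20)/(9.090e-06) = 0.1309 Ω
Seg 2: A = 0.227 mm² = 2.270e-07 m²
R_2 = (2.75×10^-8)(14.3)/(2.270e-07) = 1.732 Ω
Seg 3: A = 7.42 mm² = 7.420e-06 m²
R_3 = (6.74×10^-7)(8.81)/(7.420e-06) = 0.8003 Ω
R_total = R_1 + R_2 + R_3 = 2.66 Ω

2.66 Ω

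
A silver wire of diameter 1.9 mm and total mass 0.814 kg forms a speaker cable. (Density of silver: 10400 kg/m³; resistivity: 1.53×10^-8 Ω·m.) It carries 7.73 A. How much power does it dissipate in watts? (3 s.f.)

8.90 W

A = π(d/2)² = π(9.5000e-04 m)² = 2.8353e-06 m²
L = m/(density·A) = 0.814/(10400×2.8353e-06) = 27.61 m
R = ρL/A = (1.53×10^-8)(27.61)/(2.8353e-06) = 0.149 Ω
P = I²R = (7.73)² × 0.149 = 8.90 W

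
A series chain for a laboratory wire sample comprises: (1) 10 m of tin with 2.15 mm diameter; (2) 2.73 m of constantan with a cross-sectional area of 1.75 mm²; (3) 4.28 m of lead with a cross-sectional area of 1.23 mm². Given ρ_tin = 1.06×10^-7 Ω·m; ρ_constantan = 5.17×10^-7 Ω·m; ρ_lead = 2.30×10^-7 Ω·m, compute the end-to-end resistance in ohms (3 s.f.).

Seg 1: A = π(d/2)² = π(1.0750e-03 m)² = 3.631e-06 m²
R_1 = (1.06×10^-7)(10)/(3.631e-06) = 0.292 Ω
Seg 2: A = 1.75 mm² = 1.750e-06 m²
R_2 = (5.17×10^-7)(2.73)/(1.750e-06) = 0.8065 Ω
Seg 3: A = 1.23 mm² = 1.230e-06 m²
R_3 = (2.30×10^-7)(4.28)/(1.230e-06) = 0.8003 Ω
R_total = R_1 + R_2 + R_3 = 1.90 Ω

1.90 Ω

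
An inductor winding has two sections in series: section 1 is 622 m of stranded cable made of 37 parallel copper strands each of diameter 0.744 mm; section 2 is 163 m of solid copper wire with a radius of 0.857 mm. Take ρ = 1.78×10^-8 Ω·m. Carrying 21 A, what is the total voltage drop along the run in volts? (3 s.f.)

40.9 V

Section 1: A_strand = π(3.7200e-04)² = 4.347e-07 m²; R₁ = ρL/(N·A_s) = (1.78×10^-8)(622)/(37×4.347e-07) = 0.6883 Ω
Section 2: A = πr² = π(8.5700e-04 m)² = 2.307e-06 m²
R₂ = (1.78×10^-8)(163)/(2.307e-06) = 1.257 Ω
R = R₁ + R₂ = 1.946 Ω
V = IR = 21 × 1.946 = 40.9 V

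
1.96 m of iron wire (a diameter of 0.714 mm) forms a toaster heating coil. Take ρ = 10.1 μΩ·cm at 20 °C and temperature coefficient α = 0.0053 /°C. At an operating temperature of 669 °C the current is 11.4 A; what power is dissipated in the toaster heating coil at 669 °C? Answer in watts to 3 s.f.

ρ = 10.1 μΩ·cm = 1.01×10^-7 Ω·m
A = π(d/2)² = π(3.5700e-04 m)² = 4.004e-07 m²
R₍20₎ = ρL/A = (1.01×10^-7)(1.96)/(4.004e-07) = 0.4944 Ω
R₍669₎ = R₍20₎(1 + αΔT) = 0.4944 × (1 + 0.0053×649) = 2.195 Ω
P = I²R = (11.4)² × 2.195 = 285 W

285 W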